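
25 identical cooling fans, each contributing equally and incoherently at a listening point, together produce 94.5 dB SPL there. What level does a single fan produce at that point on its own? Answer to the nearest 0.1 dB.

80.5 dB SPL

25 equal incoherent sources add 10·log₁₀(25) = 13.98 dB over one source.
L_one = 94.5 − 13.98 = 80.5 dB SPL.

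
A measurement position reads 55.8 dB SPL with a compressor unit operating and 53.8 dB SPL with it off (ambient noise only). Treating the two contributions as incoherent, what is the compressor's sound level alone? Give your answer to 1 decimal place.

51.5 dB SPL

Background correction is a power subtraction:
L_src = 10·log₁₀(10^(55.8/10) − 10^(53.8/10)) = 10·log₁₀(140300) = 51.5 dB SPL.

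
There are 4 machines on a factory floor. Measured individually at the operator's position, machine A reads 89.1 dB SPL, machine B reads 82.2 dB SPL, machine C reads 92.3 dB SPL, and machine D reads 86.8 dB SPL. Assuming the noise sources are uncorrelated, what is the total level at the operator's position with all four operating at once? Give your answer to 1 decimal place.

95.0 dB SPL

Uncorrelated sources add in intensity (power), not in dB.
L_total = 10·log₁₀(10^(89.1/10) + 10^(82.2/10) + 10^(92.3/10) + 10^(86.8/10)) = 10·log₁₀(3156000000) = 95.0 dB SPL.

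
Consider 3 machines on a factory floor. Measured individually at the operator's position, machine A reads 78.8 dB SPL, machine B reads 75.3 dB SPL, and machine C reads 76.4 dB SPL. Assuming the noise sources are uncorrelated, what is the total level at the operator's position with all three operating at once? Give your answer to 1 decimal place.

Add the sources as powers (linear), then convert back to dB:
L_total = 10·log₁₀(10^(78.8/10) + 10^(75.3/10) + 10^(76.4/10)) = 10·log₁₀(153400000) = 81.9 dB SPL.

81.9 dB SPL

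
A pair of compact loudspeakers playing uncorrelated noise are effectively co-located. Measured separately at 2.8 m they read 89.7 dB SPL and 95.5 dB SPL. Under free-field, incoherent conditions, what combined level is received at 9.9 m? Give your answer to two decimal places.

85.54 dB SPL

Combined at 2.8 m: 10·log₁₀(10^(89.7/10)+10^(95.5/10)) = 96.514 dB SPL.
Then apply −20·log₁₀(9.9/2.8) = -10.970 dB → 85.54 dB SPL.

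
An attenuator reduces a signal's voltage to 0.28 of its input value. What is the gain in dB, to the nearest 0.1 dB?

-11.1 dB

For a voltage ratio, dB = 20·log₁₀(V₂/V₁).
20·log₁₀(0.28) = -11.1 dB.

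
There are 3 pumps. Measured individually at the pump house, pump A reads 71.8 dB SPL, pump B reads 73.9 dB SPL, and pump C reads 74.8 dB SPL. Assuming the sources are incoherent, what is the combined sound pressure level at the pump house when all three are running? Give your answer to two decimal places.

78.44 dB SPL

Incoherent sources sum as intensities:
L_total = 10·log₁₀(10^(71.8/10) + 10^(73.9/10) + 10^(74.8/10)) = 10·log₁₀(69880000) = 78.44 dB SPL.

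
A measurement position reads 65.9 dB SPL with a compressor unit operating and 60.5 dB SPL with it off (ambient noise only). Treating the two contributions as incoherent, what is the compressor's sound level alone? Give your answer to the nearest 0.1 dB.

Remove the background by subtracting linear intensities:
L_src = 10·log₁₀(10^(65.9/10) − 10^(60.5/10)) = 10·log₁₀(2768000) = 64.4 dB SPL.

64.4 dB SPL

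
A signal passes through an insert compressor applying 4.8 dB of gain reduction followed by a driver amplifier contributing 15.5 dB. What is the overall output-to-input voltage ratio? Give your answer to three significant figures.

3.43

Net gain = (−4.8) + 15.5 = 10.7 dB.
Voltage ratio = 10^(10.7/20) = 3.43.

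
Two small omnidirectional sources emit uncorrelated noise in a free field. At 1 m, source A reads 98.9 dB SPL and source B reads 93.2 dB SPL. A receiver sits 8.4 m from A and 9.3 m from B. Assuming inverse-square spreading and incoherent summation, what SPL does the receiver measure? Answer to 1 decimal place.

At the listener: L_A = 98.9 − 20·log₁₀(8.4) = 80.41 dB; L_B = 93.2 − 20·log₁₀(9.3) = 73.83 dB.
Combined: 10·log₁₀(10^(80.41/10)+10^(73.83/10)) = 81.3 dB SPL.

81.3 dB SPL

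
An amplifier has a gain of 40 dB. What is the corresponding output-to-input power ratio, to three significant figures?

Power ratio = 10^(dB/10).
10^(40/10) = 10^(4.000) = 10000.

10000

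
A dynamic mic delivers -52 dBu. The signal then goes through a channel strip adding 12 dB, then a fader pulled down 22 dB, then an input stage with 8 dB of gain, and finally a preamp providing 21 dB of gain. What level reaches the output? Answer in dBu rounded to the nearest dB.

Cascaded gains and losses add directly in dB.
-52 + 12 − 22 + 8 + 21 = -33 dBu.

-33 dBu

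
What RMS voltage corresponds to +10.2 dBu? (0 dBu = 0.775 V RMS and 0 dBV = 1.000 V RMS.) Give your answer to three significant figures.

2.51 V

V = 0.775 V × 10^(+10.2/20).
= 0.775 × 3.236 = 2.51 V.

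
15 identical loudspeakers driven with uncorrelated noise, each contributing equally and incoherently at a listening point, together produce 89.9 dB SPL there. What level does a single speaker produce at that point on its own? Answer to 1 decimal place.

15 equal incoherent sources add 10·log₁₀(15) = 11.76 dB over one source.
L_one = 89.9 − 11.76 = 78.1 dB SPL.

78.1 dB SPL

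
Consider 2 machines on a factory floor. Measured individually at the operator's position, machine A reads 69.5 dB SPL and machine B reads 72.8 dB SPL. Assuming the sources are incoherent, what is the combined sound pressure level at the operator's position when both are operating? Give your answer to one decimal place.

Incoherent sources sum as intensities:
L_total = 10·log₁₀(10^(69.5/10) + 10^(72.8/10)) = 10·log₁₀(27970000) = 74.5 dB SPL.

74.5 dB SPL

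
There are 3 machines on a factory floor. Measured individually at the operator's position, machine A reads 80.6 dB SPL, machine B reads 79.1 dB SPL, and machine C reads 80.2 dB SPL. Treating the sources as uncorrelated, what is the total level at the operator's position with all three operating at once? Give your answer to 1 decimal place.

84.8 dB SPL

Add the sources as powers (linear), then convert back to dB:
L_total = 10·log₁₀(10^(80.6/10) + 10^(79.1/10) + 10^(80.2/10)) = 10·log₁₀(300800000) = 84.8 dB SPL.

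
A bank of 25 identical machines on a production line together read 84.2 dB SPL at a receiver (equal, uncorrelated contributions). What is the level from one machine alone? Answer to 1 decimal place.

70.2 dB SPL

25 equal incoherent sources add 10·log₁₀(25) = 13.98 dB over one source.
L_one = 84.2 − 13.98 = 70.2 dB SPL.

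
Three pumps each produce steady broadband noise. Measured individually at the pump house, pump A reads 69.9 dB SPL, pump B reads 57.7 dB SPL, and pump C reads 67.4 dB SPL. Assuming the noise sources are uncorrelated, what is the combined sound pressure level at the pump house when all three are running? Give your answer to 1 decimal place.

72.0 dB SPL

Uncorrelated sources add in intensity (power), not in dB.
L_total = 10·log₁₀(10^(69.9/10) + 10^(57.7/10) + 10^(67.4/10)) = 10·log₁₀(15860000) = 72.0 dB SPL.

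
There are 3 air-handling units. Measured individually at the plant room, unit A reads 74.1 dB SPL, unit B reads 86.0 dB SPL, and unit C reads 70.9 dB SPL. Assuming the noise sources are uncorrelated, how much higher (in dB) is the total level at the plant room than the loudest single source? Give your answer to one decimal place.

Incoherent sources sum as intensities:
L_total = 10·log₁₀(10^(74.1/10) + 10^(86.0/10) + 10^(70.9/10)) = 86.40 dB SPL.
Excess over the loudest (86.0 dB): 86.40 − 86.0 = 0.4 dB.

0.4 dB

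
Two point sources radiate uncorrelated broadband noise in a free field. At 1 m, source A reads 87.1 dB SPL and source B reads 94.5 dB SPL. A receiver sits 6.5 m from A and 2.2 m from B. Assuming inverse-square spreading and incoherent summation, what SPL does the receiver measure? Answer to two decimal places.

87.74 dB SPL

At the listener: L_A = 87.1 − 20·log₁₀(6.5) = 70.842 dB; L_B = 94.5 − 20·log₁₀(2.2) = 87.652 dB.
Combined: 10·log₁₀(10^(70.842/10)+10^(87.652/10)) = 87.74 dB SPL.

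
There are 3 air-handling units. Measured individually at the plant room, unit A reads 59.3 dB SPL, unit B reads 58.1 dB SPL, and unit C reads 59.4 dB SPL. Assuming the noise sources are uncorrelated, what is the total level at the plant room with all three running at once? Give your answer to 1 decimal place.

63.7 dB SPL

Uncorrelated sources add in intensity (power), not in dB.
L_total = 10·log₁₀(10^(59.3/10) + 10^(58.1/10) + 10^(59.4/10)) = 10·log₁₀(2368000) = 63.7 dB SPL.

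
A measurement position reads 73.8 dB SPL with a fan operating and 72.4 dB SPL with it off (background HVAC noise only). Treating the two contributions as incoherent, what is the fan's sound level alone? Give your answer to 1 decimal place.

Subtract intensities: L_src = 10·log₁₀(10^(L_total/10) − 10^(L_bg/10)).
L_src = 10·log₁₀(10^(73.8/10) − 10^(72.4/10)) = 10·log₁₀(6610000) = 68.2 dB SPL.

68.2 dB SPL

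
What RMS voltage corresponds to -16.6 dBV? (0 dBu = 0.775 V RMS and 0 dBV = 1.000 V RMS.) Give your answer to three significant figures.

0.148 V

V = 1.000 V × 10^(-16.6/20).
= 1.000 × 0.1479 = 0.148 V.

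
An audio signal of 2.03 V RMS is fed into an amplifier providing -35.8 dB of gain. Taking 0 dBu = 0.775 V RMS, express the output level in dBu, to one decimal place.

Input level: 20·log₁₀(2.03/0.775) = 8.36 dBu.
Output: 8.36 − 35.8 = -27.4 dBu.

-27.4 dBu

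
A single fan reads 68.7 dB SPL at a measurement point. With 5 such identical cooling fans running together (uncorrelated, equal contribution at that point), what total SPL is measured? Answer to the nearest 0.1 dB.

75.7 dB SPL

5 equal incoherent sources raise the level by 10·log₁₀(5) = 6.99 dB.
L_total = 68.7 + 6.99 = 75.7 dB SPL.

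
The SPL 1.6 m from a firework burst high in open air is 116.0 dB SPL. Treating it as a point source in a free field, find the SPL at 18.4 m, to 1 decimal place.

For a point source in a free field, ΔL = −20·log₁₀(d₂/d₁).
ΔL = −20·log₁₀(18.4/1.6) = -21.21 dB, so L₂ = 116.0 + (-21.21) = 94.8 dB SPL.

94.8 dB SPL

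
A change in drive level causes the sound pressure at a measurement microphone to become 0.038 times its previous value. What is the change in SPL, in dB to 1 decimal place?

-28.4 dB

Sound pressure is an amplitude quantity: ΔL = 20·log₁₀(p₂/p₁).
20·log₁₀(0.038) = -28.4 dB.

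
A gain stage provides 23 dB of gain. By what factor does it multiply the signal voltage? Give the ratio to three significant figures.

14.1

Voltage ratio = 10^(dB/20).
10^(23/20) = 10^(1.150) = 14.1.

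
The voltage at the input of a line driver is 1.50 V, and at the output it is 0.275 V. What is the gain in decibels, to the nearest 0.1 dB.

-14.7 dB

Voltage is an amplitude quantity, so gain = 20·log₁₀(V_out/V_in).
20·log₁₀(0.275/1.50) = 20·log₁₀(0.1833) = -14.7 dB.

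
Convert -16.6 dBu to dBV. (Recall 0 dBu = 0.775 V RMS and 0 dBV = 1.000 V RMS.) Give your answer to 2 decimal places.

-18.81 dBV

The offset between the scales is 20·log₁₀(0.775/1.000) = −2.214 dB.
So dBV = -16.6 − 2.214 = -18.81 dBV.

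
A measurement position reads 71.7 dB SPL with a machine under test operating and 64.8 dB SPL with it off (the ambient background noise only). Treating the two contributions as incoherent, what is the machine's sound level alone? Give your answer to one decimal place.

Subtract intensities: L_src = 10·log₁₀(10^(L_total/10) − 10^(L_bg/10)).
L_src = 10·log₁₀(10^(71.7/10) − 10^(64.8/10)) = 10·log₁₀(11770000) = 70.7 dB SPL.

70.7 dB SPL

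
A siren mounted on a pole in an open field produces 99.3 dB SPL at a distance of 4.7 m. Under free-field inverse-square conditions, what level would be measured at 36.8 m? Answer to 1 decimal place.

81.4 dB SPL

Free-field point source: level drops by 20·log₁₀ of the distance ratio.
ΔL = −20·log₁₀(36.8/4.7) = -17.87 dB, so L₂ = 99.3 + (-17.87) = 81.4 dB SPL.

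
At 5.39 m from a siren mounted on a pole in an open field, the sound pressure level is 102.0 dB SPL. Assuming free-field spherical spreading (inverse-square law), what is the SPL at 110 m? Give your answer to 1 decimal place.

75.8 dB SPL

Free-field point source: level drops by 20·log₁₀ of the distance ratio.
ΔL = −20·log₁₀(110/5.39) = -26.20 dB, so L₂ = 102.0 + (-26.20) = 75.8 dB SPL.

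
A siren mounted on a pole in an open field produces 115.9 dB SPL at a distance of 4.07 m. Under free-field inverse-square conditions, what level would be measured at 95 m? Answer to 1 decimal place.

For a point source in a free field, ΔL = −20·log₁₀(d₂/d₁).
ΔL = −20·log₁₀(95/4.07) = -27.36 dB, so L₂ = 115.9 + (-27.36) = 88.5 dB SPL.

88.5 dB SPL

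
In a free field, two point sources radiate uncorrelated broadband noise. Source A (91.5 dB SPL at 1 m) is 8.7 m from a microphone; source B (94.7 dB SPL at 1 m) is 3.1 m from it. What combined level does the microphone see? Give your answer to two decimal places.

At the listener: L_A = 91.5 − 20·log₁₀(8.7) = 72.710 dB; L_B = 94.7 − 20·log₁₀(3.1) = 84.873 dB.
Combined: 10·log₁₀(10^(72.710/10)+10^(84.873/10)) = 85.13 dB SPL.

85.13 dB SPL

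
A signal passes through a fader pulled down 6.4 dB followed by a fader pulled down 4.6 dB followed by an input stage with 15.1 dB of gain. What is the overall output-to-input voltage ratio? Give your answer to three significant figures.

Net gain = (−6.4) + (−4.6) + 15.1 = 4.1 dB.
Voltage ratio = 10^(4.1/20) = 1.60.

1.60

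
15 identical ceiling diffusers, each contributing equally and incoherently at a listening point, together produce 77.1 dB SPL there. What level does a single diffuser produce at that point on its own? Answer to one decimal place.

15 equal incoherent sources add 10·log₁₀(15) = 11.76 dB over one source.
L_one = 77.1 − 11.76 = 65.3 dB SPL.

65.3 dB SPL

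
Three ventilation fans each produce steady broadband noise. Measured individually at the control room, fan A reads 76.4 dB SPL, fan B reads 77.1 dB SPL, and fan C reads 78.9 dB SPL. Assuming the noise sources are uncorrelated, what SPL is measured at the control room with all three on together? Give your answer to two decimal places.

82.37 dB SPL

Add the sources as powers (linear), then convert back to dB:
L_total = 10·log₁₀(10^(76.4/10) + 10^(77.1/10) + 10^(78.9/10)) = 10·log₁₀(172600000) = 82.37 dB SPL.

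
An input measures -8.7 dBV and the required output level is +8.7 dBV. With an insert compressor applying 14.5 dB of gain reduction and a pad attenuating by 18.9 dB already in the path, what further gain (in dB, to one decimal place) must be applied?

The required make-up gain is the shortfall in the dB sum.
G = +8.7 − (-8.7) + 14.5 + 18.9 = 50.8 dB.

50.8 dB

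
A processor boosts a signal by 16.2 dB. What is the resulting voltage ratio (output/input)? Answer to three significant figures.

6.46

Voltage ratio = 10^(dB/20).
10^(16.2/20) = 10^(0.8100) = 6.46.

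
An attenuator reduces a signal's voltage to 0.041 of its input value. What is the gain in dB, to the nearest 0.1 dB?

-27.7 dB

Voltage ratio → dB uses the 20·log₁₀ form:
20·log₁₀(0.041) = -27.7 dB.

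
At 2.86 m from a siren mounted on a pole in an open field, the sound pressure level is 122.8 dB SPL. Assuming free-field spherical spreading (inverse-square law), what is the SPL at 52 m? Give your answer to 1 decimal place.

97.6 dB SPL

For a point source in a free field, ΔL = −20·log₁₀(d₂/d₁).
ΔL = −20·log₁₀(52/2.86) = -25.19 dB, so L₂ = 122.8 + (-25.19) = 97.6 dB SPL.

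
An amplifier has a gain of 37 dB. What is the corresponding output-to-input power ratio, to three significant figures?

5010

Power ratio = 10^(dB/10).
10^(37/10) = 10^(3.700) = 5010.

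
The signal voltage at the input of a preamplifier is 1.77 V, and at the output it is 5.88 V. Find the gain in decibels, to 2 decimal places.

10.43 dB

Voltage is an amplitude quantity, so gain = 20·log₁₀(V_out/V_in).
20·log₁₀(5.88/1.77) = 20·log₁₀(3.322) = 10.43 dB.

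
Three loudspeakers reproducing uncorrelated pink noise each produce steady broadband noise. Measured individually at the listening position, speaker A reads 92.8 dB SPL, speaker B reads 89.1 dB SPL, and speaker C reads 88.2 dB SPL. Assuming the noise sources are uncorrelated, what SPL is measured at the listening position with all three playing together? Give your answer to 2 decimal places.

95.29 dB SPL

Add the sources as powers (linear), then convert back to dB:
L_total = 10·log₁₀(10^(92.8/10) + 10^(89.1/10) + 10^(88.2/10)) = 10·log₁₀(3379000000) = 95.29 dB SPL.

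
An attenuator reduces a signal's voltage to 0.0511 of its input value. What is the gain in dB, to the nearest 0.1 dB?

For a voltage ratio, dB = 20·log₁₀(V₂/V₁).
20·log₁₀(0.0511) = -25.8 dB.

-25.8 dB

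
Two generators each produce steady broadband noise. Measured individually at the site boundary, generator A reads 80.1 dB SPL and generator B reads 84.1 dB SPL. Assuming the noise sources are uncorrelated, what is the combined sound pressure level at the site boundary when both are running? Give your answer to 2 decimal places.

Incoherent sources sum as intensities:
L_total = 10·log₁₀(10^(80.1/10) + 10^(84.1/10)) = 10·log₁₀(359400000) = 85.56 dB SPL.

85.56 dB SPL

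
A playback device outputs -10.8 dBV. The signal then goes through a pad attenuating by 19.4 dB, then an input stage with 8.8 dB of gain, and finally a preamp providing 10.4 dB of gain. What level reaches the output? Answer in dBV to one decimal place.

Cascaded gains and losses add directly in dB.
-10.8 − 19.4 + 8.8 + 10.4 = -11.0 dBV.

-11.0 dBV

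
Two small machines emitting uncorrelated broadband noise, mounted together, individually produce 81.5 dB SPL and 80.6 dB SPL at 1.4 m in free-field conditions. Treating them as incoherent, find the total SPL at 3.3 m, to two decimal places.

Combined at 1.4 m: 10·log₁₀(10^(81.5/10)+10^(80.6/10)) = 84.084 dB SPL.
Then apply −20·log₁₀(3.3/1.4) = -7.448 dB → 76.64 dB SPL.

76.64 dB SPL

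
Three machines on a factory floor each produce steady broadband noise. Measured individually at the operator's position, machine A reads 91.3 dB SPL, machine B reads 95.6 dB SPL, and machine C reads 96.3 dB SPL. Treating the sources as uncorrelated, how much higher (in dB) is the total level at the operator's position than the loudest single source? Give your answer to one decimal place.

Incoherent sources sum as intensities:
L_total = 10·log₁₀(10^(91.3/10) + 10^(95.6/10) + 10^(96.3/10)) = 99.66 dB SPL.
Excess over the loudest (96.3 dB): 99.66 − 96.3 = 3.4 dB.

3.4 dB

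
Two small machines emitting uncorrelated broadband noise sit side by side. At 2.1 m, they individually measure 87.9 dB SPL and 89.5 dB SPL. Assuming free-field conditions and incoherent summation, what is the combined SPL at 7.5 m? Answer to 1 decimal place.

80.7 dB SPL

Combined at 2.1 m: 10·log₁₀(10^(87.9/10)+10^(89.5/10)) = 91.78 dB SPL.
Then apply −20·log₁₀(7.5/2.1) = -11.06 dB → 80.7 dB SPL.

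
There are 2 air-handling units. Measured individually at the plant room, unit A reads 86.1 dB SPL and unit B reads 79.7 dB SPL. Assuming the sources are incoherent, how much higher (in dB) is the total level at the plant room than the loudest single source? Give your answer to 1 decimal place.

Add the sources as powers (linear), then convert back to dB:
L_total = 10·log₁₀(10^(86.1/10) + 10^(79.7/10)) = 87.00 dB SPL.
Excess over the loudest (86.1 dB): 87.00 − 86.1 = 0.9 dB.

0.9 dB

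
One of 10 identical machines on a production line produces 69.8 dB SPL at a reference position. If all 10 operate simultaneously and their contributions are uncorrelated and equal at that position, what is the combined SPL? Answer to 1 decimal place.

79.8 dB SPL

10 equal incoherent sources raise the level by 10·log₁₀(10) = 10.00 dB.
L_total = 69.8 + 10.00 = 79.8 dB SPL.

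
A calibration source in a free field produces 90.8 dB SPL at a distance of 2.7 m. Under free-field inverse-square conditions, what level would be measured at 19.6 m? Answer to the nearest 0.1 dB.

For a point source in a free field, ΔL = −20·log₁₀(d₂/d₁).
ΔL = −20·log₁₀(19.6/2.7) = -17.22 dB, so L₂ = 90.8 + (-17.22) = 73.6 dB SPL.

73.6 dB SPL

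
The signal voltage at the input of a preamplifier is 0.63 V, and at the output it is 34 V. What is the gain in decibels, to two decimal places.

Voltage ratio → dB uses the 20·log₁₀ form:
20·log₁₀(34/0.63) = 20·log₁₀(53.97) = 34.64 dB.

34.64 dB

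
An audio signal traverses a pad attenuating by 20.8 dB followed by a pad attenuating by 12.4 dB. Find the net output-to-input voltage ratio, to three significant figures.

Net gain = (−20.8) + (−12.4) = -33.2 dB.
Voltage ratio = 10^(-33.2/20) = 0.0219.

0.0219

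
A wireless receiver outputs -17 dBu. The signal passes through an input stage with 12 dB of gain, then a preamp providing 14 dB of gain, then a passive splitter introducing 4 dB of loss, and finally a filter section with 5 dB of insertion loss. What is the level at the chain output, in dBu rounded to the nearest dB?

0 dBu

Cascaded gains and losses add directly in dB.
-17 + 12 + 14 − 4 − 5 = 0 dBu.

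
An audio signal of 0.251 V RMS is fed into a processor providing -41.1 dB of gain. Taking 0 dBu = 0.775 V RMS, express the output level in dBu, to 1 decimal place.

-50.9 dBu

Input level: 20·log₁₀(0.251/0.775) = -9.79 dBu.
Output: -9.79 − 41.1 = -50.9 dBu.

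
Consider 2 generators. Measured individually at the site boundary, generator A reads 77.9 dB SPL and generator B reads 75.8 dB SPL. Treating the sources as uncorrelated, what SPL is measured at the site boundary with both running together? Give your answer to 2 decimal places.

Incoherent sources sum as intensities:
L_total = 10·log₁₀(10^(77.9/10) + 10^(75.8/10)) = 10·log₁₀(99680000) = 79.99 dB SPL.

79.99 dB SPL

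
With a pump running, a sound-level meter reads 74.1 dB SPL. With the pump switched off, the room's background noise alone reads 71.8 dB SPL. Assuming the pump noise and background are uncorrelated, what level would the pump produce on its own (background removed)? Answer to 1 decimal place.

Background correction is a power subtraction:
L_src = 10·log₁₀(10^(74.1/10) − 10^(71.8/10)) = 10·log₁₀(10570000) = 70.2 dB SPL.

70.2 dB SPL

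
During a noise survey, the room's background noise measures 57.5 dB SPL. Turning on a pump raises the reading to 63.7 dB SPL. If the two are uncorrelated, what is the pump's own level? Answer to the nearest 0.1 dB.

Background correction is a power subtraction:
L_src = 10·log₁₀(10^(63.7/10) − 10^(57.5/10)) = 10·log₁₀(1782000) = 62.5 dB SPL.

62.5 dB SPL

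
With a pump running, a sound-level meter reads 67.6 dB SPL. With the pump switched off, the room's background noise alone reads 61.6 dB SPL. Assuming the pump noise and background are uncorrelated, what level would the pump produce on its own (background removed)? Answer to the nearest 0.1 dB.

66.3 dB SPL

Remove the background by subtracting linear intensities:
L_src = 10·log₁₀(10^(67.6/10) − 10^(61.6/10)) = 10·log₁₀(4309000) = 66.3 dB SPL.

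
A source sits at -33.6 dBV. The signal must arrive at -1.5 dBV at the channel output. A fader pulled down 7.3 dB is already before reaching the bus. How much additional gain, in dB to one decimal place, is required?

39.4 dB

The required make-up gain is the shortfall in the dB sum.
G = -1.5 − (-33.6) + 7.3 = 39.4 dB.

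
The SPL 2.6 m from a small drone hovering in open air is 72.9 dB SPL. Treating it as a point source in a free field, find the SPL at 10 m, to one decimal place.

61.2 dB SPL

Inverse-square spreading gives ΔL = −20·log₁₀(d₂/d₁).
ΔL = −20·log₁₀(10/2.6) = -11.70 dB, so L₂ = 72.9 + (-11.70) = 61.2 dB SPL.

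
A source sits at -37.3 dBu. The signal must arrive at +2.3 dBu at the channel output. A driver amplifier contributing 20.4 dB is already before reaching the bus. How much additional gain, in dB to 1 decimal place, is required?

19.2 dB

The required make-up gain is the shortfall in the dB sum.
G = +2.3 − (-37.3) − 20.4 = 19.2 dB.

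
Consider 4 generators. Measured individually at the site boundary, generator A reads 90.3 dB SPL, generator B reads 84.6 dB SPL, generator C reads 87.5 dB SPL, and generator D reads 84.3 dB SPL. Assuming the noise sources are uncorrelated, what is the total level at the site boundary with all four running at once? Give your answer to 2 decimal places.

93.41 dB SPL

Add the sources as powers (linear), then convert back to dB:
L_total = 10·log₁₀(10^(90.3/10) + 10^(84.6/10) + 10^(87.5/10) + 10^(84.3/10)) = 10·log₁₀(2191000000) = 93.41 dB SPL.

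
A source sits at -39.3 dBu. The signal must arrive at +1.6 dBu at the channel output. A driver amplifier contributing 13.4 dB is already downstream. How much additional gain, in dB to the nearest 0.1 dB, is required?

27.5 dB

The required make-up gain is the shortfall in the dB sum.
G = +1.6 − (-39.3) − 13.4 = 27.5 dB.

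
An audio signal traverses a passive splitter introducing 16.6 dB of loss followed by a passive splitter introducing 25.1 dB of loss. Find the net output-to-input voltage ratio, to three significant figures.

Net gain = (−16.6) + (−25.1) = -41.7 dB.
Voltage ratio = 10^(-41.7/20) = 0.00822.

0.00822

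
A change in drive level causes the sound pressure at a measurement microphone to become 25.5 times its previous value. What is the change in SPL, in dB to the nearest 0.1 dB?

Sound pressure is an amplitude quantity: ΔL = 20·log₁₀(p₂/p₁).
20·log₁₀(25.5) = 28.1 dB.

28.1 dB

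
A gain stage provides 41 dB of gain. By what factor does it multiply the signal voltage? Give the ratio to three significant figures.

Voltage ratio = 10^(dB/20).
10^(41/20) = 10^(2.050) = 112.

112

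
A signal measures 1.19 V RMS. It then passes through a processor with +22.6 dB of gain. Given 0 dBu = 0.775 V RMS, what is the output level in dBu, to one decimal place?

+26.3 dBu

Input level: 20·log₁₀(1.19/0.775) = 3.72 dBu.
Output: 3.72 + 22.6 = +26.3 dBu.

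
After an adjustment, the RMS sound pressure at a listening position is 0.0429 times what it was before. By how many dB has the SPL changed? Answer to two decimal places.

-27.35 dB

SPL change from a pressure ratio uses the 20·log₁₀ form:
20·log₁₀(0.0429) = -27.35 dB.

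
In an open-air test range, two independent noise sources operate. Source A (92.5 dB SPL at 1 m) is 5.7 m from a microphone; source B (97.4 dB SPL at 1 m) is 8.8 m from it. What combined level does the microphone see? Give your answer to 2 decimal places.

At the listener: L_A = 92.5 − 20·log₁₀(5.7) = 77.383 dB; L_B = 97.4 − 20·log₁₀(8.8) = 78.510 dB.
Combined: 10·log₁₀(10^(77.383/10)+10^(78.510/10)) = 80.99 dB SPL.

80.99 dB SPL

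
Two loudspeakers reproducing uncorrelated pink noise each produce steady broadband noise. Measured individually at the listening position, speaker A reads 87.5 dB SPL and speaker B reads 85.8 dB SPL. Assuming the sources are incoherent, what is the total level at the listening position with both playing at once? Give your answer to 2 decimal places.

Incoherent sources sum as intensities:
L_total = 10·log₁₀(10^(87.5/10) + 10^(85.8/10)) = 10·log₁₀(942500000) = 89.74 dB SPL.

89.74 dB SPL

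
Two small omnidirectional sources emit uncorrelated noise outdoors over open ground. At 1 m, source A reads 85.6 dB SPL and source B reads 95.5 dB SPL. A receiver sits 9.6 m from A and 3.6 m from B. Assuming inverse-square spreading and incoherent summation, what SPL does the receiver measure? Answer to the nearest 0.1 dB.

At the listener: L_A = 85.6 − 20·log₁₀(9.6) = 65.95 dB; L_B = 95.5 − 20·log₁₀(3.6) = 84.37 dB.
Combined: 10·log₁₀(10^(65.95/10)+10^(84.37/10)) = 84.4 dB SPL.

84.4 dB SPL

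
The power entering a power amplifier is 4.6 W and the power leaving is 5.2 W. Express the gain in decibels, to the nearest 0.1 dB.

For a power ratio, dB = 10·log₁₀(P₂/P₁).
10·log₁₀(5.2/4.6) = 10·log₁₀(1.130) = 0.5 dB.

0.5 dB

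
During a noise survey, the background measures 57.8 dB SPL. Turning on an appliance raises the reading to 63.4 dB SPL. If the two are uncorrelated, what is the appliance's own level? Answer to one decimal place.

62.0 dB SPL

Remove the background by subtracting linear intensities:
L_src = 10·log₁₀(10^(63.4/10) − 10^(57.8/10)) = 10·log₁₀(1585000) = 62.0 dB SPL.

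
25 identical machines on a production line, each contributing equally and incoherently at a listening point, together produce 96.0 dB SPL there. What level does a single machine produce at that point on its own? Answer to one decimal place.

82.0 dB SPL

25 equal incoherent sources add 10·log₁₀(25) = 13.98 dB over one source.
L_one = 96.0 − 13.98 = 82.0 dB SPL.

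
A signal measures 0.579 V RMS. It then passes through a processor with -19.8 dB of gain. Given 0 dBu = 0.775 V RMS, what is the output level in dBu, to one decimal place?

Input level: 20·log₁₀(0.579/0.775) = -2.53 dBu.
Output: -2.53 − 19.8 = -22.3 dBu.

-22.3 dBu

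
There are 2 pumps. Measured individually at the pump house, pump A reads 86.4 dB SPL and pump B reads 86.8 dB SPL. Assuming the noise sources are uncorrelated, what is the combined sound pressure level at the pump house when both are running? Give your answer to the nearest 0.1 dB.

Incoherent sources sum as intensities:
L_total = 10·log₁₀(10^(86.4/10) + 10^(86.8/10)) = 10·log₁₀(915100000) = 89.6 dB SPL.

89.6 dB SPL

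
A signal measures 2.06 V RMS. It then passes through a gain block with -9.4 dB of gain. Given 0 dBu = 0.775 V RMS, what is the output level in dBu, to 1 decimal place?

Input level: 20·log₁₀(2.06/0.775) = 8.49 dBu.
Output: 8.49 − 9.4 = -0.9 dBu.

-0.9 dBu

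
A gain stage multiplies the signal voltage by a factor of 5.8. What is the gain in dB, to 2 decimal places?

15.27 dB

For a voltage ratio, dB = 20·log₁₀(V₂/V₁).
20·log₁₀(5.8) = 15.27 dB.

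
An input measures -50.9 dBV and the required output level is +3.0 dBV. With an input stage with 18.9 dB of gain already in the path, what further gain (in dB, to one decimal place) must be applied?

35.0 dB

The required make-up gain is the shortfall in the dB sum.
G = +3.0 − (-50.9) − 18.9 = 35.0 dB.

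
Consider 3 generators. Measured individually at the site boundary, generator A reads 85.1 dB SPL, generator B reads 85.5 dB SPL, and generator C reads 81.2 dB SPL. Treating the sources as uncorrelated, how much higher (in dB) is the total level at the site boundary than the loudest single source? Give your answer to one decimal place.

3.6 dB

Uncorrelated sources add in intensity (power), not in dB.
L_total = 10·log₁₀(10^(85.1/10) + 10^(85.5/10) + 10^(81.2/10)) = 89.09 dB SPL.
Excess over the loudest (85.5 dB): 89.09 − 85.5 = 3.6 dB.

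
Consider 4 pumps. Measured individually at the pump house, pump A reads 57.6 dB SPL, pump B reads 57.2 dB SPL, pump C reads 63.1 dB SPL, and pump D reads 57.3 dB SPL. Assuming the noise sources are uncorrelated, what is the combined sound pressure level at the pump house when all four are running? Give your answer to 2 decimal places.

Add the sources as powers (linear), then convert back to dB:
L_total = 10·log₁₀(10^(57.6/10) + 10^(57.2/10) + 10^(63.1/10) + 10^(57.3/10)) = 10·log₁₀(3679000) = 65.66 dB SPL.

65.66 dB SPL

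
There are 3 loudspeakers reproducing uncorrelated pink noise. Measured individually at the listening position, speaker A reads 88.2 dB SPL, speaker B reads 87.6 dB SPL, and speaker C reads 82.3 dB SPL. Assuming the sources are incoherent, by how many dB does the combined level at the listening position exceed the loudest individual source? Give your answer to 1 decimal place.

3.3 dB

Uncorrelated sources add in intensity (power), not in dB.
L_total = 10·log₁₀(10^(88.2/10) + 10^(87.6/10) + 10^(82.3/10)) = 91.48 dB SPL.
Excess over the loudest (88.2 dB): 91.48 − 88.2 = 3.3 dB.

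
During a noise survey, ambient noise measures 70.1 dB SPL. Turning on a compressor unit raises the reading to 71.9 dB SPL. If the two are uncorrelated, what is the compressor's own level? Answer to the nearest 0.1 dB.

67.2 dB SPL

Subtract intensities: L_src = 10·log₁₀(10^(L_total/10) − 10^(L_bg/10)).
L_src = 10·log₁₀(10^(71.9/10) − 10^(70.1/10)) = 10·log₁₀(5255000) = 67.2 dB SPL.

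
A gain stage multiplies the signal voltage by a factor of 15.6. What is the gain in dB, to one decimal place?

Voltage ratio → dB uses the 20·log₁₀ form:
20·log₁₀(15.6) = 23.9 dB.

23.9 dB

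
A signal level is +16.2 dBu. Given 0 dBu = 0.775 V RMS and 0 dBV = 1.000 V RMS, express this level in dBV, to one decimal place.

+14.0 dBV

The offset between the scales is 20·log₁₀(0.775/1.000) = −2.214 dB.
So dBV = +16.2 − 2.214 = +14.0 dBV.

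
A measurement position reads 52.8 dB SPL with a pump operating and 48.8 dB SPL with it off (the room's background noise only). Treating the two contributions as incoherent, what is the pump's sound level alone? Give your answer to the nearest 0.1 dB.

50.6 dB SPL

Background correction is a power subtraction:
L_src = 10·log₁₀(10^(52.8/10) − 10^(48.8/10)) = 10·log₁₀(114700) = 50.6 dB SPL.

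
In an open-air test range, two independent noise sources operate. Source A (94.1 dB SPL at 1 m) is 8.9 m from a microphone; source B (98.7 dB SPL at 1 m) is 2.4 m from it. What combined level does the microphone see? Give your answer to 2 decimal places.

91.20 dB SPL

At the listener: L_A = 94.1 − 20·log₁₀(8.9) = 75.112 dB; L_B = 98.7 − 20·log₁₀(2.4) = 91.096 dB.
Combined: 10·log₁₀(10^(75.112/10)+10^(91.096/10)) = 91.20 dB SPL.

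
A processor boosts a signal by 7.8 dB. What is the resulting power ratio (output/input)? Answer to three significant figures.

Power ratio = 10^(dB/10).
10^(7.8/10) = 10^(0.7800) = 6.03.

6.03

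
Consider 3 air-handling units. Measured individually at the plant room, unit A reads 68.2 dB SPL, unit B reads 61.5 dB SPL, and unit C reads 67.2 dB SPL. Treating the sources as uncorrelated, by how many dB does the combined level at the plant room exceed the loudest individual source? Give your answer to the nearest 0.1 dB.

3.0 dB

Uncorrelated sources add in intensity (power), not in dB.
L_total = 10·log₁₀(10^(68.2/10) + 10^(61.5/10) + 10^(67.2/10)) = 71.23 dB SPL.
Excess over the loudest (68.2 dB): 71.23 − 68.2 = 3.0 dB.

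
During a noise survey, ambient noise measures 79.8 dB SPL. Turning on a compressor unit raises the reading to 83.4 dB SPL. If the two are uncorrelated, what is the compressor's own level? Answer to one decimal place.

80.9 dB SPL

Subtract intensities: L_src = 10·log₁₀(10^(L_total/10) − 10^(L_bg/10)).
L_src = 10·log₁₀(10^(83.4/10) − 10^(79.8/10)) = 10·log₁₀(123300000) = 80.9 dB SPL.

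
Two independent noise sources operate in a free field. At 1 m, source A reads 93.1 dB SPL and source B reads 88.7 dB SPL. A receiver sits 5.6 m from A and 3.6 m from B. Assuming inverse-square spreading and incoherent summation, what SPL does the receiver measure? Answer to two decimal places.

80.87 dB SPL

At the listener: L_A = 93.1 − 20·log₁₀(5.6) = 78.136 dB; L_B = 88.7 − 20·log₁₀(3.6) = 77.574 dB.
Combined: 10·log₁₀(10^(78.136/10)+10^(77.574/10)) = 80.87 dB SPL.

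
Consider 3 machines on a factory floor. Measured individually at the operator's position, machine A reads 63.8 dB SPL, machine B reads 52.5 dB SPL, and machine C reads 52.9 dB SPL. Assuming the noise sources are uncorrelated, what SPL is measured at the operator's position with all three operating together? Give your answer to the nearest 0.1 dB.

Uncorrelated sources add in intensity (power), not in dB.
L_total = 10·log₁₀(10^(63.8/10) + 10^(52.5/10) + 10^(52.9/10)) = 10·log₁₀(2772000) = 64.4 dB SPL.

64.4 dB SPL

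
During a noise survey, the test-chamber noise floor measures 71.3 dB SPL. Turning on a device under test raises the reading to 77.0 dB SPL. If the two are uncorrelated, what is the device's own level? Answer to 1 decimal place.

75.6 dB SPL

Background correction is a power subtraction:
L_src = 10·log₁₀(10^(77.0/10) − 10^(71.3/10)) = 10·log₁₀(36630000) = 75.6 dB SPL.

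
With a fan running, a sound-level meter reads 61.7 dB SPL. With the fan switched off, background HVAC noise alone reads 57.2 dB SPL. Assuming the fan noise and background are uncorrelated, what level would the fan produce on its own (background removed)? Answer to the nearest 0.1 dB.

Remove the background by subtracting linear intensities:
L_src = 10·log₁₀(10^(61.7/10) − 10^(57.2/10)) = 10·log₁₀(954300) = 59.8 dB SPL.

59.8 dB SPL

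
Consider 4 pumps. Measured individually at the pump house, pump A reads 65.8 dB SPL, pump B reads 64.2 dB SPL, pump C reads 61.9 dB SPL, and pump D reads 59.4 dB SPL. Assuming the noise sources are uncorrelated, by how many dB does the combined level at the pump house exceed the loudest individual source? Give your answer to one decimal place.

Incoherent sources sum as intensities:
L_total = 10·log₁₀(10^(65.8/10) + 10^(64.2/10) + 10^(61.9/10) + 10^(59.4/10)) = 69.47 dB SPL.
Excess over the loudest (65.8 dB): 69.47 − 65.8 = 3.7 dB.

3.7 dB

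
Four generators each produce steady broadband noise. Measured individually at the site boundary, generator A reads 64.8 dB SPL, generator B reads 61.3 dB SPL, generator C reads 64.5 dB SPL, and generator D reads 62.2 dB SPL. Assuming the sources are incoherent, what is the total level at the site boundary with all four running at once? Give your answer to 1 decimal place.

69.5 dB SPL

Add the sources as powers (linear), then convert back to dB:
L_total = 10·log₁₀(10^(64.8/10) + 10^(61.3/10) + 10^(64.5/10) + 10^(62.2/10)) = 10·log₁₀(8847000) = 69.5 dB SPL.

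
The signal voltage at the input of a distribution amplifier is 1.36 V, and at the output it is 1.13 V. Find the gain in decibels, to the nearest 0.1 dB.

For a voltage ratio, dB = 20·log₁₀(V₂/V₁).
20·log₁₀(1.13/1.36) = 20·log₁₀(0.8309) = -1.6 dB.

-1.6 dB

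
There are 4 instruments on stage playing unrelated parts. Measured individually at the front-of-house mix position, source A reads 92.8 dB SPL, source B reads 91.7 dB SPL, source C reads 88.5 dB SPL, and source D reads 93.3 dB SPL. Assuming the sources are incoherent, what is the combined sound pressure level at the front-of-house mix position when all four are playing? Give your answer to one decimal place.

Incoherent sources sum as intensities:
L_total = 10·log₁₀(10^(92.8/10) + 10^(91.7/10) + 10^(88.5/10) + 10^(93.3/10)) = 10·log₁₀(6230000000) = 97.9 dB SPL.

97.9 dB SPL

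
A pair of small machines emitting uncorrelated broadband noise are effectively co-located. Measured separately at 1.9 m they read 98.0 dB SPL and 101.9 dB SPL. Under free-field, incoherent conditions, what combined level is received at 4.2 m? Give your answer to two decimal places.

Combined at 1.9 m: 10·log₁₀(10^(98.0/10)+10^(101.9/10)) = 103.384 dB SPL.
Then apply −20·log₁₀(4.2/1.9) = -6.890 dB → 96.49 dB SPL.

96.49 dB SPL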